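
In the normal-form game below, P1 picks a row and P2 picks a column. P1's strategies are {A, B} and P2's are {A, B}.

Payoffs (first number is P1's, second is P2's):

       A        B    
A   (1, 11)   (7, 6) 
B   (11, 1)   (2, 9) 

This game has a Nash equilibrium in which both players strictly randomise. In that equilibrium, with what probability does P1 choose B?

Let x be the probability that P1 plays A. In a completely mixed equilibrium, P2 must be indifferent between A and B.
P2's expected payoff from A is 11x + (1−x); from B it is 6x + 9(1−x).
Setting these equal: 10x + 1 = −3x + 9, so x = 8/13.
Therefore P1 plays B with probability 1 − 8/13 = 5/13.

5/13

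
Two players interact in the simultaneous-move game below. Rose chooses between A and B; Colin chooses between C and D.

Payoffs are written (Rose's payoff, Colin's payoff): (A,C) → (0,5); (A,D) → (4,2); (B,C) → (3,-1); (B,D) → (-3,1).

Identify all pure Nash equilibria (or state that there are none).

(A, C): Rose prefers B (3 > 0) — not an equilibrium.
(A, D): Colin prefers C (5 > 2) — not an equilibrium.
(B, C): Colin prefers D (1 > -1) — not an equilibrium.
(B, D): Rose prefers A (4 > -3) — not an equilibrium.

none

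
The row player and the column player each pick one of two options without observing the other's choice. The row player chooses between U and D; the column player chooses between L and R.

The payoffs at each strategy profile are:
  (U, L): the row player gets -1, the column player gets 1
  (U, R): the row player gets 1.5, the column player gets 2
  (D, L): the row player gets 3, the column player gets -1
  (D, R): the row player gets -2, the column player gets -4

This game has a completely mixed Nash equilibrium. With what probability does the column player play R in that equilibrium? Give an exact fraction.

Let q be the probability that the column player plays L. In a completely mixed equilibrium, the row player must be indifferent between U and D.
The row player's expected payoff from U is −q + 1.5(1−q); from D it is 3q − 2(1−q).
Setting these equal: −2.5q + 1.5 = 5q − 2, so q = 7/15.
Therefore the column player plays R with probability 1 − 7/15 = 8/15.

8/15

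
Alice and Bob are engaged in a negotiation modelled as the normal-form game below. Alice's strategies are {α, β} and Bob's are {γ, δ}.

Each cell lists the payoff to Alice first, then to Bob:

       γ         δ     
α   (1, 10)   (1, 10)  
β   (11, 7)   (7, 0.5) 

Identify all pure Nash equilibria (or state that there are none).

(α, γ): Alice prefers β (11 > 1) — not an equilibrium.
(α, δ): Alice prefers β (7 > 1) — not an equilibrium.
(β, γ): Alice gets 11 ≥ 1 from α, and Bob gets 7 ≥ 0.5 from δ — Nash equilibrium.
(β, δ): Bob prefers γ (7 > 0.5) — not an equilibrium.

(β, γ)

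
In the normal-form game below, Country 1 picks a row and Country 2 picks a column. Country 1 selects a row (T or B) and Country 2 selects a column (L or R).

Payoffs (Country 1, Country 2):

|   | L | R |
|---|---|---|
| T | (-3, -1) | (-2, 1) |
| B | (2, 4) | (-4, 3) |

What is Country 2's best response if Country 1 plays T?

R

Against T, Country 2 earns -1 from L and 1 from R.
So R is the best response.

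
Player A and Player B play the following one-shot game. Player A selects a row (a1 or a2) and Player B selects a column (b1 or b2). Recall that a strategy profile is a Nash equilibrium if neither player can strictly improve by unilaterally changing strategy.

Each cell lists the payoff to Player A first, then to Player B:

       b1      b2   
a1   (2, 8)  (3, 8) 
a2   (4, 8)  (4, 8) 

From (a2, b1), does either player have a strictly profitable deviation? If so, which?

Player A at (a2, b1) earns 4; deviating to a1 yields 2 — not better.
Player B earns 8; deviating to b2 yields 8 — not better.
Neither player can strictly improve; the profile is a Nash equilibrium.

Neither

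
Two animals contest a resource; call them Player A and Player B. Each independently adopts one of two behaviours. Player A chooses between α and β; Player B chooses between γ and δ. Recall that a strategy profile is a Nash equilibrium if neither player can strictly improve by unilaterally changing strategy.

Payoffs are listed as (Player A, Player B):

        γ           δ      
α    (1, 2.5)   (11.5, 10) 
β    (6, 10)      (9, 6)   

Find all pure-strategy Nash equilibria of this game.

(α, δ) and (β, γ)

(α, γ): Player A prefers β (6 > 1); Player B prefers δ (10 > 2.5) — not an equilibrium.
(α, δ): Player A gets 11.5 ≥ 9 from β, and Player B gets 10 ≥ 2.5 from γ — Nash equilibrium.
(β, γ): Player A gets 6 ≥ 1 from α, and Player B gets 10 ≥ 6 from δ — Nash equilibrium.
(β, δ): Player A prefers α (11.5 > 9); Player B prefers γ (10 > 6) — not an equilibrium.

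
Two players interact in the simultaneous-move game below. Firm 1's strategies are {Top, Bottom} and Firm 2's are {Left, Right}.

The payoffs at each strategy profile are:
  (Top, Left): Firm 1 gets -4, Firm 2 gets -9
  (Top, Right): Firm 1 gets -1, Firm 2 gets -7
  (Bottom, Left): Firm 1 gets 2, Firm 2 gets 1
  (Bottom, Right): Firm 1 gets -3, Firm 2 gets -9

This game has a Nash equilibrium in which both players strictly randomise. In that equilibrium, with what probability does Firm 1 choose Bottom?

1/6

Let x be the probability that Firm 1 plays Top. In a completely mixed equilibrium, Firm 2 must be indifferent between Left and Right.
Firm 2's expected payoff from Left is −9x + (1−x); from Right it is −7x − 9(1−x).
Setting these equal: −10x + 1 = 2x − 9, so x = 5/6.
Therefore Firm 1 plays Bottom with probability 1 − 5/6 = 1/6.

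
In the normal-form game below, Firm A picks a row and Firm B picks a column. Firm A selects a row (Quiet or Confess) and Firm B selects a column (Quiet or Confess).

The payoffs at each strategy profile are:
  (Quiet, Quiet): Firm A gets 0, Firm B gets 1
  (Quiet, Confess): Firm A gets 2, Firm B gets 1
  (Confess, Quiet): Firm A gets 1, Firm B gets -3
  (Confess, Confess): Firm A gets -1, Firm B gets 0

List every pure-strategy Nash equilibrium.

(Quiet, Confess)

(Quiet, Quiet): Firm A prefers Confess (1 > 0) — not an equilibrium.
(Quiet, Confess): Firm A gets 2 ≥ -1 from Confess, and Firm B gets 1 ≥ 1 from Quiet — Nash equilibrium.
(Confess, Quiet): Firm B prefers Confess (0 > -3) — not an equilibrium.
(Confess, Confess): Firm A prefers Quiet (2 > -1) — not an equilibrium.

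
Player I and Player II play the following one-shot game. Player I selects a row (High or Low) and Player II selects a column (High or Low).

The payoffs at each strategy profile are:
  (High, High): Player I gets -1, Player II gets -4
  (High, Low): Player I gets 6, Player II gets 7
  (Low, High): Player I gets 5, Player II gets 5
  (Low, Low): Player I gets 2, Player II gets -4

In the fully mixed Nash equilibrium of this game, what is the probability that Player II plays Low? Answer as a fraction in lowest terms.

Let q be the probability that Player II plays High. In a completely mixed equilibrium, Player I must be indifferent between High and Low.
Player I's expected payoff from High is −q + 6(1−q); from Low it is 5q + 2(1−q).
Setting these equal: −7q + 6 = 3q + 2, so q = 2/5.
Therefore Player II plays Low with probability 1 − 2/5 = 3/5.

3/5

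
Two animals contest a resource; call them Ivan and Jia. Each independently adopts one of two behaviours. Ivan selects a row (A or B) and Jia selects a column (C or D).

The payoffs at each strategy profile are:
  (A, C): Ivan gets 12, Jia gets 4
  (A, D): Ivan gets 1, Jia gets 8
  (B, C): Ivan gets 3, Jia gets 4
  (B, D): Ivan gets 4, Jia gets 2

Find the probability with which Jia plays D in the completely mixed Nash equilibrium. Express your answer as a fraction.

Let y be the probability that Jia plays C. In a completely mixed equilibrium, Ivan must be indifferent between A and B.
Ivan's expected payoff from A is 12y + (1−y); from B it is 3y + 4(1−y).
Setting these equal: 11y + 1 = −y + 4, so y = 1/4.
Therefore Jia plays D with probability 1 − 1/4 = 3/4.

3/4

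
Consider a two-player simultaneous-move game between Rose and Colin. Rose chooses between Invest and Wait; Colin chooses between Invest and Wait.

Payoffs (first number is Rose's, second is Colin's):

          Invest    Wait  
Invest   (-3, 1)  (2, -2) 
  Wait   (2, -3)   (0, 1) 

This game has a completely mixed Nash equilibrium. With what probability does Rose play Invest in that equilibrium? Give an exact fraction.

4/7

Let x be the probability that Rose plays Invest. In a completely mixed equilibrium, Colin must be indifferent between Invest and Wait.
Colin's expected payoff from Invest is x − 3(1−x); from Wait it is −2x + (1−x).
Setting these equal: 4x − 3 = −3x + 1, so x = 4/7.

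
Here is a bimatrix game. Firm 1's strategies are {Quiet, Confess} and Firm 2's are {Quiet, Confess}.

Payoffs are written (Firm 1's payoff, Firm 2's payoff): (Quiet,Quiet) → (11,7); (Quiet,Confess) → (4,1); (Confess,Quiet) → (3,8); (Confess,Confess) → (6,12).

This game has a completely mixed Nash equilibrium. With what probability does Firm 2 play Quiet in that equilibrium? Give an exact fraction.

1/5

Let y be the probability that Firm 2 plays Quiet. In a completely mixed equilibrium, Firm 1 must be indifferent between Quiet and Confess.
Firm 1's expected payoff from Quiet is 11y + 4(1−y); from Confess it is 3y + 6(1−y).
Setting these equal: 7y + 4 = −3y + 6, so y = 1/5.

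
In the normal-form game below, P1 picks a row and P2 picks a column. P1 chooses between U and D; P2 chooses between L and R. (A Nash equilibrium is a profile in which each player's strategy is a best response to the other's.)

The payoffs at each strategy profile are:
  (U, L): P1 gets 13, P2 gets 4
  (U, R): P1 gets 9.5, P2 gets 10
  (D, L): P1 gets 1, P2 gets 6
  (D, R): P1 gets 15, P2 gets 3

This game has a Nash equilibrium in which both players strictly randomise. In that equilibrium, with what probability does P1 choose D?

Let r be the probability that P1 plays U. In a completely mixed equilibrium, P2 must be indifferent between L and R.
P2's expected payoff from L is 4r + 6(1−r); from R it is 10r + 3(1−r).
Setting these equal: −2r + 6 = 7r + 3, so r = 1/3.
Therefore P1 plays D with probability 1 − 1/3 = 2/3.

2/3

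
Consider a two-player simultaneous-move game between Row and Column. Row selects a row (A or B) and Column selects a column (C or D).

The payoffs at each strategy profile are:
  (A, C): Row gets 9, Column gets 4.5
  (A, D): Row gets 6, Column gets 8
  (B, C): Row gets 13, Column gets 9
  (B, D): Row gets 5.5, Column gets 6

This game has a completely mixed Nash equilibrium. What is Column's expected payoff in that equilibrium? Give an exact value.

First find x, the probability Row plays A, from Column's indifference between C and D: 4.5x + 9(1−x) = 8x + 6(1−x), giving x = 6/13.
Since Column is indifferent in equilibrium, Column's expected payoff equals the payoff from either column against (6/13, 7/13). Using C: 4.5(6/13) + 9(7/13) = 90/13.

90/13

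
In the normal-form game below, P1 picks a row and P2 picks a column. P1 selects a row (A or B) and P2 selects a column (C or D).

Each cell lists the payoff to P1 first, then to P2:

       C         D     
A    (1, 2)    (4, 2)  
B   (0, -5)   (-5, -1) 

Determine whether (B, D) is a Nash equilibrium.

At (B, D), P1 earns -5; switching to A would give 4, so P1 would deviate.
P2 earns -1; switching to C would give -5, so P2 has no profitable deviation.
Since at least one player can profitably deviate, this is not a Nash equilibrium.

No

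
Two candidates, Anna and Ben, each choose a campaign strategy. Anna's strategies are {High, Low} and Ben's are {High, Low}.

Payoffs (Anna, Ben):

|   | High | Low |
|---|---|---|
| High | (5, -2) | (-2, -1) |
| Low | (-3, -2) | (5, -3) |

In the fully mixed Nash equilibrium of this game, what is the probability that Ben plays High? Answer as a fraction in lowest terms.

7/15

Let q be the probability that Ben plays High. In a completely mixed equilibrium, Anna must be indifferent between High and Low.
Anna's expected payoff from High is 5q − 2(1−q); from Low it is −3q + 5(1−q).
Setting these equal: 7q − 2 = −8q + 5, so q = 7/15.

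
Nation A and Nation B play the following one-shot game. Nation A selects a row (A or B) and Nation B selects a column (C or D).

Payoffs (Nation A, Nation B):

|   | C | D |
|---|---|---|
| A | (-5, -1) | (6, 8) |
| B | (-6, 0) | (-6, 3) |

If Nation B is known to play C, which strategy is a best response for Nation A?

A

Against C, Nation A earns -5 from A and -6 from B.
So A is the best response.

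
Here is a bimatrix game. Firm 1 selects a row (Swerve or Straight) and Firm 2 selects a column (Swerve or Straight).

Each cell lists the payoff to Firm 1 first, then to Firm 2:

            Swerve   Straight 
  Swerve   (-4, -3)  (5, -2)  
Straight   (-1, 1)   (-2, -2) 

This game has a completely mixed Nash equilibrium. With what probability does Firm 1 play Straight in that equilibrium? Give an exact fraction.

Let x be the probability that Firm 1 plays Swerve. In a completely mixed equilibrium, Firm 2 must be indifferent between Swerve and Straight.
Firm 2's expected payoff from Swerve is −3x + (1−x); from Straight it is −2x − 2(1−x).
Setting these equal: −4x + 1 = -2, so x = 3/4.
Therefore Firm 1 plays Straight with probability 1 − 3/4 = 1/4.

1/4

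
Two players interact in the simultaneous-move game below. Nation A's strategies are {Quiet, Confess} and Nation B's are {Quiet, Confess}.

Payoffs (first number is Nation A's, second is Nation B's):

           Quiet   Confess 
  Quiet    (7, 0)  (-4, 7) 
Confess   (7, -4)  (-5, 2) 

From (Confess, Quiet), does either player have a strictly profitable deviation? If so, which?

Nation B

Nation A at (Confess, Quiet) earns 7; deviating to Quiet yields 7 — not better.
Nation B earns -4; deviating to Confess yields 2 — a strict improvement.
Only Nation B has a strictly profitable deviation.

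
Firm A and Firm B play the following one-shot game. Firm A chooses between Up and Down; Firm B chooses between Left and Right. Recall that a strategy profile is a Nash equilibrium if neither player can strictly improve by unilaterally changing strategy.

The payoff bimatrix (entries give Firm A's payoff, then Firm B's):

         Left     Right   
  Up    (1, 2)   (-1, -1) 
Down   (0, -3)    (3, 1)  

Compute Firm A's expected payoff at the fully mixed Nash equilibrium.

3/5

First find q, the probability Firm B plays Left, from Firm A's indifference between Up and Down: q − (1−q) = 3(1−q), giving q = 4/5.
Since Firm A is indifferent in equilibrium, Firm A's expected payoff equals the payoff from either row against (4/5, 1/5). Using Up: (4/5) − (1/5) = 3/5.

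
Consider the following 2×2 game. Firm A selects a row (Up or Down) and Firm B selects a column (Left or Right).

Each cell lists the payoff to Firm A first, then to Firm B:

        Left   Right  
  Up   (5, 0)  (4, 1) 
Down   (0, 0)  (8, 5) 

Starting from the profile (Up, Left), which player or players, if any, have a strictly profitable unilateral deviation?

Firm A at (Up, Left) earns 5; deviating to Down yields 0 — not better.
Firm B earns 0; deviating to Right yields 1 — a strict improvement.
Only Firm B has a strictly profitable deviation.

Firm B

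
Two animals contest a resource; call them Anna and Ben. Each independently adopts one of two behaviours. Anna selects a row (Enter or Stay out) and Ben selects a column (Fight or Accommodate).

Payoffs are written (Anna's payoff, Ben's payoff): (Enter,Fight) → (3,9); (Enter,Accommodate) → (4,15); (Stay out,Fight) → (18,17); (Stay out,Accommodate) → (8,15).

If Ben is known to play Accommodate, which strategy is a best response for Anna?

Against Accommodate, Anna earns 4 from Enter and 8 from Stay out.
So Stay out is the best response.

Stay out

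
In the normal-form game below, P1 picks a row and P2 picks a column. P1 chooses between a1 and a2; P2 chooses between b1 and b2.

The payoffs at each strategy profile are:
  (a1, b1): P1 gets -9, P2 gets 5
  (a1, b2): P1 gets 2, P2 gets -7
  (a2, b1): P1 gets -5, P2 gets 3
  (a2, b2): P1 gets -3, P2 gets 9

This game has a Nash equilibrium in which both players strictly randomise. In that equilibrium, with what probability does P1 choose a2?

2/3

Let x be the probability that P1 plays a1. In a completely mixed equilibrium, P2 must be indifferent between b1 and b2.
P2's expected payoff from b1 is 5x + 3(1−x); from b2 it is −7x + 9(1−x).
Setting these equal: 2x + 3 = −16x + 9, so x = 1/3.
Therefore P1 plays a2 with probability 1 − 1/3 = 2/3.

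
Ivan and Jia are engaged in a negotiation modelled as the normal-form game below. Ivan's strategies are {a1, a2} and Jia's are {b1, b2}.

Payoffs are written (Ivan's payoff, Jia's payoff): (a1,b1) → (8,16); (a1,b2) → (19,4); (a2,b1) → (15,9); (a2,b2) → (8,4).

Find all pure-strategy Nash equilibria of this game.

(a1, b1): Ivan prefers a2 (15 > 8) — not an equilibrium.
(a1, b2): Jia prefers b1 (16 > 4) — not an equilibrium.
(a2, b1): Ivan gets 15 ≥ 8 from a1, and Jia gets 9 ≥ 4 from b2 — Nash equilibrium.
(a2, b2): Ivan prefers a1 (19 > 8); Jia prefers b1 (9 > 4) — not an equilibrium.

(a2, b1)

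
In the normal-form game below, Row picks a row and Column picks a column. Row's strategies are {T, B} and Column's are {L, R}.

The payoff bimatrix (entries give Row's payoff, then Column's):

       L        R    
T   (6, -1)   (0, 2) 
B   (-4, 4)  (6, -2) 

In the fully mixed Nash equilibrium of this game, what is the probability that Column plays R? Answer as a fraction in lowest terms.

Let q be the probability that Column plays L. In a completely mixed equilibrium, Row must be indifferent between T and B.
Row's expected payoff from T is 6q; from B it is −4q + 6(1−q).
Setting these equal: 6q = −10q + 6, so q = 3/8.
Therefore Column plays R with probability 1 − 3/8 = 5/8.

5/8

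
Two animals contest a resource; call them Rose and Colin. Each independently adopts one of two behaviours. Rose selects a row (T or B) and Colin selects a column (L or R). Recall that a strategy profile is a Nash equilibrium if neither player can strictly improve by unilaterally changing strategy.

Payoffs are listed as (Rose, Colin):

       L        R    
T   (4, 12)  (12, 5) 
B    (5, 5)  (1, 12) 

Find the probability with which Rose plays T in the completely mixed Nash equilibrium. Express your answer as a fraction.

Let x be the probability that Rose plays T. In a completely mixed equilibrium, Colin must be indifferent between L and R.
Colin's expected payoff from L is 12x + 5(1−x); from R it is 5x + 12(1−x).
Setting these equal: 7x + 5 = −7x + 12, so x = 1/2.

1/2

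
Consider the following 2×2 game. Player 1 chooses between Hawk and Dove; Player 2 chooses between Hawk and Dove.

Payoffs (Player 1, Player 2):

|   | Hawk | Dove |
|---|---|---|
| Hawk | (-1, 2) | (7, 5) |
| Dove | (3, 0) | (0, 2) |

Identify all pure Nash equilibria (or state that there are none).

(Hawk, Hawk): Player 1 prefers Dove (3 > -1); Player 2 prefers Dove (5 > 2) — not an equilibrium.
(Hawk, Dove): Player 1 gets 7 ≥ 0 from Dove, and Player 2 gets 5 ≥ 2 from Hawk — Nash equilibrium.
(Dove, Hawk): Player 2 prefers Dove (2 > 0) — not an equilibrium.
(Dove, Dove): Player 1 prefers Hawk (7 > 0) — not an equilibrium.

(Hawk, Dove)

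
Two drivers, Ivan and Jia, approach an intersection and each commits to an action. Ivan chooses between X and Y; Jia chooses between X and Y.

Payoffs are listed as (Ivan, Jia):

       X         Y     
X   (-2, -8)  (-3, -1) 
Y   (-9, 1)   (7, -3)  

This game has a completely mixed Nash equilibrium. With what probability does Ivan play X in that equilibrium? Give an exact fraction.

Let p be the probability that Ivan plays X. In a completely mixed equilibrium, Jia must be indifferent between X and Y.
Jia's expected payoff from X is −8p + (1−p); from Y it is −p − 3(1−p).
Setting these equal: −9p + 1 = 2p − 3, so p = 4/11.

4/11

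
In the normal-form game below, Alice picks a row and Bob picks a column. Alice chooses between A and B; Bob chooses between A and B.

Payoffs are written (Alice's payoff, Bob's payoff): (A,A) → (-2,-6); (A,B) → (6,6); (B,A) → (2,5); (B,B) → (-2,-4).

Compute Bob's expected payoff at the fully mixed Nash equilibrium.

2/7

First find p, the probability Alice plays A, from Bob's indifference between A and B: −6p + 5(1−p) = 6p − 4(1−p), giving p = 3/7.
Since Bob is indifferent in equilibrium, Bob's expected payoff equals the payoff from either column against (3/7, 4/7). Using A: −6(3/7) + 5(4/7) = 2/7.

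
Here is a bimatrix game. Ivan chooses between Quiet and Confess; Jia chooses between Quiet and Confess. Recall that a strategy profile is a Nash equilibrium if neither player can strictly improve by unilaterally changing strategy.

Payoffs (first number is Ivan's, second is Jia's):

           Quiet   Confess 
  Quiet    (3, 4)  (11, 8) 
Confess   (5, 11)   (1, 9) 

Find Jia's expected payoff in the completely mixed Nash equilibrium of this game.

First find p, the probability Ivan plays Quiet, from Jia's indifference between Quiet and Confess: 4p + 11(1−p) = 8p + 9(1−p), giving p = 1/3.
Since Jia is indifferent in equilibrium, Jia's expected payoff equals the payoff from either column against (1/3, 2/3). Using Quiet: 4(1/3) + 11(2/3) = 26/3.

26/3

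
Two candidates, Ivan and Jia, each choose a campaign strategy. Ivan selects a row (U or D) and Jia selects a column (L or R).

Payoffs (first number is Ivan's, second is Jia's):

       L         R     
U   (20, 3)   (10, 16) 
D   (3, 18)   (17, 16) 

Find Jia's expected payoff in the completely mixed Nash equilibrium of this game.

16

First find x, the probability Ivan plays U, from Jia's indifference between L and R: 3x + 18(1−x) = 16x + 16(1−x), giving x = 2/15.
Since Jia is indifferent in equilibrium, Jia's expected payoff equals the payoff from either column against (2/15, 13/15). Using L: 3(2/15) + 18(13/15) = 16.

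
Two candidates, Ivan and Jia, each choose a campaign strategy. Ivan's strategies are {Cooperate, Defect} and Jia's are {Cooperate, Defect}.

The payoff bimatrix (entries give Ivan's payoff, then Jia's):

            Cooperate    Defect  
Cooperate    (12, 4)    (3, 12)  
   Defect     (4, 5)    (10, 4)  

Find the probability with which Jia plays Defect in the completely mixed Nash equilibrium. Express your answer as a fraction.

8/15

Let q be the probability that Jia plays Cooperate. In a completely mixed equilibrium, Ivan must be indifferent between Cooperate and Defect.
Ivan's expected payoff from Cooperate is 12q + 3(1−q); from Defect it is 4q + 10(1−q).
Setting these equal: 9q + 3 = −6q + 10, so q = 7/15.
Therefore Jia plays Defect with probability 1 − 7/15 = 8/15.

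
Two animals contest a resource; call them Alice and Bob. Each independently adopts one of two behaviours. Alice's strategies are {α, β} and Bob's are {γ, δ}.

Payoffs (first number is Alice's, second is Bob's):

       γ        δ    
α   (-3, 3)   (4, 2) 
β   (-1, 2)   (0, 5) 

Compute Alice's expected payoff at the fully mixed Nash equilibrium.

-2/3

First find y, the probability Bob plays γ, from Alice's indifference between α and β: −3y + 4(1−y) = −y, giving y = 2/3.
Since Alice is indifferent in equilibrium, Alice's expected payoff equals the payoff from either row against (2/3, 1/3). Using α: −3(2/3) + 4(1/3) = -2/3.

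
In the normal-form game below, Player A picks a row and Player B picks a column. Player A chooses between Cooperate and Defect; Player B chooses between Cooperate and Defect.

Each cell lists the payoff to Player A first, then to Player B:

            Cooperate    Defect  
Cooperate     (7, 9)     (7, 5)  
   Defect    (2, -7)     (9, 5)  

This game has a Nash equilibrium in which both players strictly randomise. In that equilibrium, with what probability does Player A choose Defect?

1/4

Let r be the probability that Player A plays Cooperate. In a completely mixed equilibrium, Player B must be indifferent between Cooperate and Defect.
Player B's expected payoff from Cooperate is 9r − 7(1−r); from Defect it is 5r + 5(1−r).
Setting these equal: 16r − 7 = 5, so r = 3/4.
Therefore Player A plays Defect with probability 1 − 3/4 = 1/4.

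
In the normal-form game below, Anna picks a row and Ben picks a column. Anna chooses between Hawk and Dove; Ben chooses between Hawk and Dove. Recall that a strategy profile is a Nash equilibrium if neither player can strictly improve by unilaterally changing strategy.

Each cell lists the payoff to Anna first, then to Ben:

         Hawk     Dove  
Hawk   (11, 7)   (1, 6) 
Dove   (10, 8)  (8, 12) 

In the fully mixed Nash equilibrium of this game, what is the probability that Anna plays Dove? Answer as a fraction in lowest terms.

1/5

Let r be the probability that Anna plays Hawk. In a completely mixed equilibrium, Ben must be indifferent between Hawk and Dove.
Ben's expected payoff from Hawk is 7r + 8(1−r); from Dove it is 6r + 12(1−r).
Setting these equal: −r + 8 = −6r + 12, so r = 4/5.
Therefore Anna plays Dove with probability 1 − 4/5 = 1/5.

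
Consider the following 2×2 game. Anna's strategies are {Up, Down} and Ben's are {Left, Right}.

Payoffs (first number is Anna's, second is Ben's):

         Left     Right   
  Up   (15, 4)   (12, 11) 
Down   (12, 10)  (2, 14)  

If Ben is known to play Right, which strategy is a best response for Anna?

Against Right, Anna earns 12 from Up and 2 from Down.
So Up is the best response.

Up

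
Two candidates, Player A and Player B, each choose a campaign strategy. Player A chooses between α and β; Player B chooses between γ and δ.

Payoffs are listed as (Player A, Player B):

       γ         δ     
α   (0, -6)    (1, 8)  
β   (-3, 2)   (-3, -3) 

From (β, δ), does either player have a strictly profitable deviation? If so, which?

Both

Player A at (β, δ) earns -3; deviating to α yields 1 — a strict improvement.
Player B earns -3; deviating to γ yields 2 — a strict improvement.
Both Player A and Player B have strictly profitable deviations.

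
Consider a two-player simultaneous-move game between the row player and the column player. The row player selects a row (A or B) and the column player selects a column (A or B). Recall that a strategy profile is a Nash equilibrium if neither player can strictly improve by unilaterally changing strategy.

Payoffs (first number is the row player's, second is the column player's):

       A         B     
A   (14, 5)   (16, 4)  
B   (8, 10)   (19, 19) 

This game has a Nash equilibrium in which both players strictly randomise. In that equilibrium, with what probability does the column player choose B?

Let y be the probability that the column player plays A. In a completely mixed equilibrium, the row player must be indifferent between A and B.
The row player's expected payoff from A is 14y + 16(1−y); from B it is 8y + 19(1−y).
Setting these equal: −2y + 16 = −11y + 19, so y = 1/3.
Therefore the column player plays B with probability 1 − 1/3 = 2/3.

2/3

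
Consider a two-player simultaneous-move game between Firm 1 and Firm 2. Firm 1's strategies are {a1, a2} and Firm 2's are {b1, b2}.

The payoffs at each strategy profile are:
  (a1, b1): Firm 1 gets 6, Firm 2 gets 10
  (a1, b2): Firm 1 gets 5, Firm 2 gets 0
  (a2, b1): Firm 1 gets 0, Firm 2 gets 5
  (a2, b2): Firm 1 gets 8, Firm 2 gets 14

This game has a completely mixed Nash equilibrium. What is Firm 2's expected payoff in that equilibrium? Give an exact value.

First find p, the probability Firm 1 plays a1, from Firm 2's indifference between b1 and b2: 10p + 5(1−p) = 14(1−p), giving p = 9/19.
Since Firm 2 is indifferent in equilibrium, Firm 2's expected payoff equals the payoff from either column against (9/19, 10/19). Using b1: 10(9/19) + 5(10/19) = 140/19.

140/19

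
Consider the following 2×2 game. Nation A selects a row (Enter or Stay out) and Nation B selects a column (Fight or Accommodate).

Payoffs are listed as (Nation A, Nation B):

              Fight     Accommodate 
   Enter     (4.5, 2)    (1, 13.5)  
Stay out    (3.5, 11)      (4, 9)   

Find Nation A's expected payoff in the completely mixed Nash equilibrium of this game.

29/8

First find y, the probability Nation B plays Fight, from Nation A's indifference between Enter and Stay out: 4.5y + (1−y) = 3.5y + 4(1−y), giving y = 3/4.
Since Nation A is indifferent in equilibrium, Nation A's expected payoff equals the payoff from either row against (3/4, 1/4). Using Enter: 4.5(3/4) + (1/4) = 29/8.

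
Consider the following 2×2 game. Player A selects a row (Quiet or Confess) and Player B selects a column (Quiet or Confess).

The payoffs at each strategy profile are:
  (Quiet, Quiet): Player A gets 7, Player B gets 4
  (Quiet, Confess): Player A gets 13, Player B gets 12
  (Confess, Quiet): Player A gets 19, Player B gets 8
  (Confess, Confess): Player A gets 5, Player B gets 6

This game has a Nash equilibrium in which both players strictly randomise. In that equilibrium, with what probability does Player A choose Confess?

Let x be the probability that Player A plays Quiet. In a completely mixed equilibrium, Player B must be indifferent between Quiet and Confess.
Player B's expected payoff from Quiet is 4x + 8(1−x); from Confess it is 12x + 6(1−x).
Setting these equal: −4x + 8 = 6x + 6, so x = 1/5.
Therefore Player A plays Confess with probability 1 − 1/5 = 4/5.

4/5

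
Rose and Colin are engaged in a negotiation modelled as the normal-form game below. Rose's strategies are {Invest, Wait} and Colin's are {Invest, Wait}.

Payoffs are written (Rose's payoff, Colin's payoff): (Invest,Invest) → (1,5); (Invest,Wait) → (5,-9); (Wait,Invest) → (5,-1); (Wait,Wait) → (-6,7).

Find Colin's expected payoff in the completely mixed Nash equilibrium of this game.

First find x, the probability Rose plays Invest, from Colin's indifference between Invest and Wait: 5x − (1−x) = −9x + 7(1−x), giving x = 4/11.
Since Colin is indifferent in equilibrium, Colin's expected payoff equals the payoff from either column against (4/11, 7/11). Using Invest: 5(4/11) − (7/11) = 13/11.

13/11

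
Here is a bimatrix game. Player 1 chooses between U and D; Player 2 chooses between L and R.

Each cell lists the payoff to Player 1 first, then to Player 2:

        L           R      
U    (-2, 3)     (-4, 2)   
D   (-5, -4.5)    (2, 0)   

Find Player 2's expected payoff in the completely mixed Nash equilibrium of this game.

18/11

First find x, the probability Player 1 plays U, from Player 2's indifference between L and R: 3x − 4.5(1−x) = 2x, giving x = 9/11.
Since Player 2 is indifferent in equilibrium, Player 2's expected payoff equals the payoff from either column against (9/11, 2/11). Using L: 3(9/11) − 4.5(2/11) = 18/11.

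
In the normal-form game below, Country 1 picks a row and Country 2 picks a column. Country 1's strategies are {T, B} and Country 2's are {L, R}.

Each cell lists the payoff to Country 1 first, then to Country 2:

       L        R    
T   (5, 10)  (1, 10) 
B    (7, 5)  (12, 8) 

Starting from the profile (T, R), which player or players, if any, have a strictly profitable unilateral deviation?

Country 1 at (T, R) earns 1; deviating to B yields 12 — a strict improvement.
Country 2 earns 10; deviating to L yields 10 — not better.
Only Country 1 has a strictly profitable deviation.

Country 1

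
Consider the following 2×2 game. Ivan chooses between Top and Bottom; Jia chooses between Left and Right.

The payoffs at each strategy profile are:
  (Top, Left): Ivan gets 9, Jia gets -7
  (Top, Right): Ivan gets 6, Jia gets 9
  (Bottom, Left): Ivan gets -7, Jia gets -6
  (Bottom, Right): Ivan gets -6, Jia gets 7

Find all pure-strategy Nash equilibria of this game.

(Top, Right)

(Top, Left): Jia prefers Right (9 > -7) — not an equilibrium.
(Top, Right): Ivan gets 6 ≥ -6 from Bottom, and Jia gets 9 ≥ -7 from Left — Nash equilibrium.
(Bottom, Left): Ivan prefers Top (9 > -7); Jia prefers Right (7 > -6) — not an equilibrium.
(Bottom, Right): Ivan prefers Top (6 > -6) — not an equilibrium.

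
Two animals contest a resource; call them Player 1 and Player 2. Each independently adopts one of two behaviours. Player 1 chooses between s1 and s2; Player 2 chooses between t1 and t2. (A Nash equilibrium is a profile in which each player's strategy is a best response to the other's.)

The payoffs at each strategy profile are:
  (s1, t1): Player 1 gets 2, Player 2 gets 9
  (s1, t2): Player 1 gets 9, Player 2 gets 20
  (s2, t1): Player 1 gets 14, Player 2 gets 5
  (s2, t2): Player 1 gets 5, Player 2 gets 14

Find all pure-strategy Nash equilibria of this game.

(s1, t1): Player 1 prefers s2 (14 > 2); Player 2 prefers t2 (20 > 9) — not an equilibrium.
(s1, t2): Player 1 gets 9 ≥ 5 from s2, and Player 2 gets 20 ≥ 9 from t1 — Nash equilibrium.
(s2, t1): Player 2 prefers t2 (14 > 5) — not an equilibrium.
(s2, t2): Player 1 prefers s1 (9 > 5) — not an equilibrium.

(s1, t2)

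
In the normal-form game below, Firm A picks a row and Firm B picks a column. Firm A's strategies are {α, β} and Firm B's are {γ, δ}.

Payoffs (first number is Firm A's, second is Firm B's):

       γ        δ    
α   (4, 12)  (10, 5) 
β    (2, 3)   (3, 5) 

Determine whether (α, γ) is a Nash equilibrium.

At (α, γ), Firm A earns 4; switching to β would give 2, so Firm A has no profitable deviation.
Firm B earns 12; switching to δ would give 5, so Firm B has no profitable deviation.
Neither player can gain by a unilateral deviation, so this profile is a Nash equilibrium.

Yes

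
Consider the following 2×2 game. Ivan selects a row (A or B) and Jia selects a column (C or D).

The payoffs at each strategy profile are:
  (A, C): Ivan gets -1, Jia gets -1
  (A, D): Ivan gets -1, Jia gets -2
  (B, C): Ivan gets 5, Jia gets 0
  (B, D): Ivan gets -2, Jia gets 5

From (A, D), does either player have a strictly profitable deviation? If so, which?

Ivan at (A, D) earns -1; deviating to B yields -2 — not better.
Jia earns -2; deviating to C yields -1 — a strict improvement.
Only Jia has a strictly profitable deviation.

Jia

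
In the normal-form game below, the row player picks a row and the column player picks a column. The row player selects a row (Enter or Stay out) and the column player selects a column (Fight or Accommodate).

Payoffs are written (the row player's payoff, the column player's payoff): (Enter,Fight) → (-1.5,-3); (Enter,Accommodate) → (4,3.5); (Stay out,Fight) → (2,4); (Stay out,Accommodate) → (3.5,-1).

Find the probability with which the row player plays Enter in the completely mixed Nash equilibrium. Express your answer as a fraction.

Let x be the probability that the row player plays Enter. In a completely mixed equilibrium, the column player must be indifferent between Fight and Accommodate.
The column player's expected payoff from Fight is −3x + 4(1−x); from Accommodate it is 3.5x − (1−x).
Setting these equal: −7x + 4 = 4.5x − 1, so x = 10/23.

10/23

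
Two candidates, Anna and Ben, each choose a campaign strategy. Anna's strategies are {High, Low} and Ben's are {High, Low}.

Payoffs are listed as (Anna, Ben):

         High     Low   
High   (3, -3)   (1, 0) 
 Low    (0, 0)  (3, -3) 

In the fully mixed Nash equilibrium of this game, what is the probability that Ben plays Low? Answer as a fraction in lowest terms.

Let q be the probability that Ben plays High. In a completely mixed equilibrium, Anna must be indifferent between High and Low.
Anna's expected payoff from High is 3q + (1−q); from Low it is 3(1−q).
Setting these equal: 2q + 1 = −3q + 3, so q = 2/5.
Therefore Ben plays Low with probability 1 − 2/5 = 3/5.

3/5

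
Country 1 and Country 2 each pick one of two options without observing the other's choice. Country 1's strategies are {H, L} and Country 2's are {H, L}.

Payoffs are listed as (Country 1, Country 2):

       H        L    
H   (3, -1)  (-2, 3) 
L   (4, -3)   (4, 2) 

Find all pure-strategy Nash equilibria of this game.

(L, L)

(H, H): Country 1 prefers L (4 > 3); Country 2 prefers L (3 > -1) — not an equilibrium.
(H, L): Country 1 prefers L (4 > -2) — not an equilibrium.
(L, H): Country 2 prefers L (2 > -3) — not an equilibrium.
(L, L): Country 1 gets 4 ≥ -2 from H, and Country 2 gets 2 ≥ -3 from H — Nash equilibrium.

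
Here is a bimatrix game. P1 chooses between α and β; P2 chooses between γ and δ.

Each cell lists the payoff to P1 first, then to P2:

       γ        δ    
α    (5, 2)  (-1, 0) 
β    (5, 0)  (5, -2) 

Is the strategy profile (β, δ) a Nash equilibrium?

No

At (β, δ), P1 earns 5; switching to α would give -1, so P1 has no profitable deviation.
P2 earns -2; switching to γ would give 0, so P2 would deviate.
Since at least one player can profitably deviate, this is not a Nash equilibrium.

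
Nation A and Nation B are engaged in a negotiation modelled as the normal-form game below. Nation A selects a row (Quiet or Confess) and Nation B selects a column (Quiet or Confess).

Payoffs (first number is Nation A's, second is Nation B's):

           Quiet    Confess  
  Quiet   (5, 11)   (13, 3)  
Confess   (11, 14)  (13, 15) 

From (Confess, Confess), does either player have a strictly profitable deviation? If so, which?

Neither

Nation A at (Confess, Confess) earns 13; deviating to Quiet yields 13 — not better.
Nation B earns 15; deviating to Quiet yields 14 — not better.
Neither player can strictly improve; the profile is a Nash equilibrium.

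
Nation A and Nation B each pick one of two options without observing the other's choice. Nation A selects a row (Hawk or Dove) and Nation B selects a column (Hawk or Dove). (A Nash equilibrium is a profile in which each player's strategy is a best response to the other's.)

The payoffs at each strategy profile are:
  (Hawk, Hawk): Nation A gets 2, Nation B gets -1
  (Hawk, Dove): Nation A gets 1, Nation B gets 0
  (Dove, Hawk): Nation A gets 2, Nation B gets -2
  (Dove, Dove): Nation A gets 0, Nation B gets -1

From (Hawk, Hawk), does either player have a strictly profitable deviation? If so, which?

Nation B

Nation A at (Hawk, Hawk) earns 2; deviating to Dove yields 2 — not better.
Nation B earns -1; deviating to Dove yields 0 — a strict improvement.
Only Nation B has a strictly profitable deviation.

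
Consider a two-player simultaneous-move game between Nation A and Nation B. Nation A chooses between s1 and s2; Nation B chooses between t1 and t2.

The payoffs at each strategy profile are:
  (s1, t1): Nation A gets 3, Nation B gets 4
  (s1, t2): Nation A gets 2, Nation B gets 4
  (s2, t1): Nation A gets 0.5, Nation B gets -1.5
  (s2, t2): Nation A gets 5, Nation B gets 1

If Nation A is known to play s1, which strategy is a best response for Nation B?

Against s1, Nation B earns 4 from t1 and 4 from t2.
So either strategy is a best response.

either — both t1 and t2 are best responses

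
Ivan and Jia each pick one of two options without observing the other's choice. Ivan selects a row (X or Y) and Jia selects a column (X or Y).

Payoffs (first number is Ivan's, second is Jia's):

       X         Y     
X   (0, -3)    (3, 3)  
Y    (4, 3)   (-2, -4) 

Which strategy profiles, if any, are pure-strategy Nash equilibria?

(X, X): Ivan prefers Y (4 > 0); Jia prefers Y (3 > -3) — not an equilibrium.
(X, Y): Ivan gets 3 ≥ -2 from Y, and Jia gets 3 ≥ -3 from X — Nash equilibrium.
(Y, X): Ivan gets 4 ≥ 0 from X, and Jia gets 3 ≥ -4 from Y — Nash equilibrium.
(Y, Y): Ivan prefers X (3 > -2); Jia prefers X (3 > -4) — not an equilibrium.

(X, Y) and (Y, X)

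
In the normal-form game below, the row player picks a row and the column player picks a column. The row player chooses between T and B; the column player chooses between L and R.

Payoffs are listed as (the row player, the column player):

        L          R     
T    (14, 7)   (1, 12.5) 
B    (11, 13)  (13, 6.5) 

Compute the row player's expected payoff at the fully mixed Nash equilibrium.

First find q, the probability the column player plays L, from the row player's indifference between T and B: 14q + (1−q) = 11q + 13(1−q), giving q = 4/5.
Since the row player is indifferent in equilibrium, the row player's expected payoff equals the payoff from either row against (4/5, 1/5). Using T: 14(4/5) + (1/5) = 57/5.

57/5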